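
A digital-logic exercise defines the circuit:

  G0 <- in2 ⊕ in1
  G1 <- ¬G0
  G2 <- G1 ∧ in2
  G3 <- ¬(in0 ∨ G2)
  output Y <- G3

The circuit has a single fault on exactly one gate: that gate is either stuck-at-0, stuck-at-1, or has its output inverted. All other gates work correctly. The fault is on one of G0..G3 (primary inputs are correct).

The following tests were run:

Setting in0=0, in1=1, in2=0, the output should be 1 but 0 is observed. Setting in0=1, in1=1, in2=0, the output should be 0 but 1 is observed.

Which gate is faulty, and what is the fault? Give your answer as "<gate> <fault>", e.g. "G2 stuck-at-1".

G3 inverted output

Fault-free values for test 1 (in0=0, in1=1, in2=0): G0=1, G1=0, G2=0, G3=1, giving Y=1. Observed 0.
Test 1: faults giving observed 0 are {G2 stuck-at-1, G2 inverted output, G3 stuck-at-0, G3 inverted output}.
Test 2 (in0=1, in1=1, in2=0): fault-free G0=1, G1=0, G2=0, G3=0 → 0; observed 1. Eliminates G2 stuck-at-1, G2 inverted output, G3 stuck-at-0.
Only G3 inverted output is consistent with every test.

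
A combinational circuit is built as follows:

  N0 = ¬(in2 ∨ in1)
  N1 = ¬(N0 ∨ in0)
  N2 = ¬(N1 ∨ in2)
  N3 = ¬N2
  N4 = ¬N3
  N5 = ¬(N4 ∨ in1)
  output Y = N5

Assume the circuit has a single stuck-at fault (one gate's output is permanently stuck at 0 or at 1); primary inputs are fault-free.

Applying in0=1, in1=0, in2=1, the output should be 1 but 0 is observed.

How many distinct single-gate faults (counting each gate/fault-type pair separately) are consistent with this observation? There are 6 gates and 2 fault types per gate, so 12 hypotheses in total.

Fault-free: N0=0, N1=0, N2=0, N3=1, N4=0, N5=1 → 1. Observed 0.
  N0 stuck-at-0: output 1 ✗
  N0 stuck-at-1: output 1 ✗
  N1 stuck-at-0: output 1 ✗
  N1 stuck-at-1: output 1 ✗
  N2 stuck-at-0: output 1 ✗
  N2 stuck-at-1: output 0 ✓
  N3 stuck-at-0: output 0 ✓
  N3 stuck-at-1: output 1 ✗
  N4 stuck-at-0: output 1 ✗
  N4 stuck-at-1: output 0 ✓
  N5 stuck-at-0: output 0 ✓
  N5 stuck-at-1: output 1 ✗
Consistent faults: {N2 stuck-at-1, N3 stuck-at-0, N4 stuck-at-1, N5 stuck-at-0} — 4 in all.

4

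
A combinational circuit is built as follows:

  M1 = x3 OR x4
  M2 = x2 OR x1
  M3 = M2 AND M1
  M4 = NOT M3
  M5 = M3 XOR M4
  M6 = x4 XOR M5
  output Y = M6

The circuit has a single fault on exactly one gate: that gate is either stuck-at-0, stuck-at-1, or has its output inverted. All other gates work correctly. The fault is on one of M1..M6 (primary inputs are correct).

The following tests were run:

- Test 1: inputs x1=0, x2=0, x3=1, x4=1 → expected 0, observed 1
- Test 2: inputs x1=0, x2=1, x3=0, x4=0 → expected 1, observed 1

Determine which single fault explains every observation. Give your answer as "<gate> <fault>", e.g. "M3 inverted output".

Fault-free values for test 1 (x1=0, x2=0, x3=1, x4=1): M1=1, M2=0, M3=0, M4=1, M5=1, M6=0, giving Y=0. Observed 1.
Test 1: faults giving observed 1 are {M4 stuck-at-0, M4 inverted output, M5 stuck-at-0, M5 inverted output, M6 stuck-at-1, M6 inverted output}.
Test 2 (x1=0, x2=1, x3=0, x4=0): fault-free M1=0, M2=1, M3=0, M4=1, M5=1, M6=1 → 1; observed 1. Eliminates M4 stuck-at-0, M4 inverted output, M5 stuck-at-0, M5 inverted output, M6 inverted output.
Only M6 stuck-at-1 is consistent with every test.

M6 stuck-at-1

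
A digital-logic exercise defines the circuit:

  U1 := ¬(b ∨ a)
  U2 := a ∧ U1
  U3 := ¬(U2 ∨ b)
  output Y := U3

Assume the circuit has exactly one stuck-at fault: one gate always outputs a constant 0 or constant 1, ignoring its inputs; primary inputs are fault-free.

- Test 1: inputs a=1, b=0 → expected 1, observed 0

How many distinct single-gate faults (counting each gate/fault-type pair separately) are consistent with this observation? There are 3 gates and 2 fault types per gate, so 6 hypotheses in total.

Fault-free: U1=0, U2=0, U3=1 → 1. Observed 0.
  U1 stuck-at-0: output 1 ✗
  U1 stuck-at-1: output 0 ✓
  U2 stuck-at-0: output 1 ✗
  U2 stuck-at-1: output 0 ✓
  U3 stuck-at-0: output 0 ✓
  U3 stuck-at-1: output 1 ✗
Consistent faults: {U1 stuck-at-1, U2 stuck-at-1, U3 stuck-at-0} — 3 in all.

3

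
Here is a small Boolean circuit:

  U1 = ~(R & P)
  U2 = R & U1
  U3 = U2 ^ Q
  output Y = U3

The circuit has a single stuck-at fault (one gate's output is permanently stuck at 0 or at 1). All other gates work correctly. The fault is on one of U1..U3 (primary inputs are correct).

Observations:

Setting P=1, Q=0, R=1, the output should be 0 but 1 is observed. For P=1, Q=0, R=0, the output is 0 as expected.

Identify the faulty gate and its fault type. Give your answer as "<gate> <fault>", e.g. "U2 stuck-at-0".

U1 stuck-at-1

Fault-free values for test 1 (P=1, Q=0, R=1): U1=0, U2=0, U3=0, giving Y=0. Observed 1.
Test 1: faults giving observed 1 are {U1 stuck-at-1, U2 stuck-at-1, U3 stuck-at-1}.
Test 2 (P=1, Q=0, R=0): fault-free U1=1, U2=0, U3=0 → 0; observed 0. Eliminates U2 stuck-at-1, U3 stuck-at-1.
Only U1 stuck-at-1 is consistent with every test.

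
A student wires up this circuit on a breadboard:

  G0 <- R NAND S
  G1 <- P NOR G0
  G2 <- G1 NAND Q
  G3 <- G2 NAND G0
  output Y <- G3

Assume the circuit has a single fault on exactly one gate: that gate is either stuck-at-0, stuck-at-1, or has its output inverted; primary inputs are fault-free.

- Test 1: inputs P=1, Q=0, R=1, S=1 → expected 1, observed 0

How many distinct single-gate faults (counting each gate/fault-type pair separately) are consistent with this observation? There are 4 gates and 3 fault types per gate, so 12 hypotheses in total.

4

Fault-free: G0=0, G1=0, G2=1, G3=1 → 1. Observed 0.
  G0 stuck-at-0: output 1 ✗
  G0 stuck-at-1: output 0 ✓
  G0 inverted output: output 0 ✓
  G1 stuck-at-0: output 1 ✗
  G1 stuck-at-1: output 1 ✗
  G1 inverted output: output 1 ✗
  G2 stuck-at-0: output 1 ✗
  G2 stuck-at-1: output 1 ✗
  G2 inverted output: output 1 ✗
  G3 stuck-at-0: output 0 ✓
  G3 stuck-at-1: output 1 ✗
  G3 inverted output: output 0 ✓
Consistent faults: {G0 stuck-at-1, G0 inverted output, G3 stuck-at-0, G3 inverted output} — 4 in all.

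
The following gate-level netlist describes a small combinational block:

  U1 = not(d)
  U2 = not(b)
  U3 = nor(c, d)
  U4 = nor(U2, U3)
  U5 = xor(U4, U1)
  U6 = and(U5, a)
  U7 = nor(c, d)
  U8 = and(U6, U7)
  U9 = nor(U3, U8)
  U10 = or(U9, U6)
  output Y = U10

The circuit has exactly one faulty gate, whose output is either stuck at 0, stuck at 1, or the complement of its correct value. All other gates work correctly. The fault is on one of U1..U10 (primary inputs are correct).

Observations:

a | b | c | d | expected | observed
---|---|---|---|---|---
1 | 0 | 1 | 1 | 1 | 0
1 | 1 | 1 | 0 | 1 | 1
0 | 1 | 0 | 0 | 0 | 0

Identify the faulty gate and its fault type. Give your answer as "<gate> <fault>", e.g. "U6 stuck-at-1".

U3 stuck-at-1

Fault-free values for test 1 (a=1, b=0, c=1, d=1): U1=0, U2=1, U3=0, U4=0, U5=0, U6=0, U7=0, U8=0, U9=1, U10=1, giving Y=1. Observed 0.
Test 1: faults giving observed 0 are {U3 stuck-at-1, U3 inverted output, U8 stuck-at-1, U8 inverted output, U9 stuck-at-0, U9 inverted output, U10 stuck-at-0, U10 inverted output}.
Test 2 (a=1, b=1, c=1, d=0): fault-free U1=1, U2=0, U3=0, U4=1, U5=0, U6=0, U7=0, U8=0, U9=1, U10=1 → 1; observed 1. Eliminates U8 stuck-at-1, U8 inverted output, U9 stuck-at-0, U9 inverted output, U10 stuck-at-0, U10 inverted output.
Test 3 (a=0, b=1, c=0, d=0): fault-free U1=1, U2=0, U3=1, U4=0, U5=1, U6=0, U7=1, U8=0, U9=0, U10=0 → 0; observed 0. Eliminates U3 inverted output.
Only U3 stuck-at-1 is consistent with every test.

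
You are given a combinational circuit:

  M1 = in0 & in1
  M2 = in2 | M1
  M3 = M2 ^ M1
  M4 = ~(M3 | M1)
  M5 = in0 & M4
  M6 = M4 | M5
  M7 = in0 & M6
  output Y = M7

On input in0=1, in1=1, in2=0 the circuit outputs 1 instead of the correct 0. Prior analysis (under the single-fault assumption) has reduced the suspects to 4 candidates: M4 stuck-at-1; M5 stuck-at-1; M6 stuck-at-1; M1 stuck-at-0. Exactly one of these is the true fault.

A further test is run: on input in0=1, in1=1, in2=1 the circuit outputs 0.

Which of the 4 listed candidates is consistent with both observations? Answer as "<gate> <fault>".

M1 stuck-at-0

Evaluate each candidate on input in0=1, in1=1, in2=1:
  M4 stuck-at-1: M1=1, M2=1, M3=0, M4=1 [stuck-at-1], M5=1, M6=1, M7=1 → 1 — eliminated
  M5 stuck-at-1: M1=1, M2=1, M3=0, M4=0, M5=1 [stuck-at-1], M6=1, M7=1 → 1 — eliminated
  M6 stuck-at-1: M1=1, M2=1, M3=0, M4=0, M5=0, M6=1 [stuck-at-1], M7=1 → 1 — eliminated
  M1 stuck-at-0: M1=0 [stuck-at-0], M2=1, M3=1, M4=0, M5=0, M6=0, M7=0 → 0 — matches
Only M1 stuck-at-0 reproduces the observed 0.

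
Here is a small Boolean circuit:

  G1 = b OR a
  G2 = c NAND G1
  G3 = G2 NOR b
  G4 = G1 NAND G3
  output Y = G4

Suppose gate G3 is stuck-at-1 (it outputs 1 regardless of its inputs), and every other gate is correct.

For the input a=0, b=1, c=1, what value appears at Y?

0

Propagate with G3 forced: G1=1, G2=0, G3=1 [stuck-at-1], G4=0.
So Y = 0. (Without the fault it would be 1.)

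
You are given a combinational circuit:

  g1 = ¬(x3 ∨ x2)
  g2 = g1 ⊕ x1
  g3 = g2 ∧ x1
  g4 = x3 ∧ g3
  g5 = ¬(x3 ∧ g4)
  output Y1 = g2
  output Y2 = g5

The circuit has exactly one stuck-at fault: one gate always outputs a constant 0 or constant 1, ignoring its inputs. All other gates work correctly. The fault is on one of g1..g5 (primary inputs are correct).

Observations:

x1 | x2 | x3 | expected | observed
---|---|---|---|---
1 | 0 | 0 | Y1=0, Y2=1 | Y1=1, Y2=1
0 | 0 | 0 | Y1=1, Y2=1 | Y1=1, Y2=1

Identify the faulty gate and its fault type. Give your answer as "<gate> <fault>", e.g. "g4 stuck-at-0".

g2 stuck-at-1

Fault-free values for test 1 (x1=1, x2=0, x3=0): g1=1, g2=0, g3=0, g4=0, g5=1, giving Y1=0, Y2=1. Observed Y1=1, Y2=1.
Test 1: faults giving observed Y1=1, Y2=1 are {g1 stuck-at-0, g2 stuck-at-1}.
Test 2 (x1=0, x2=0, x3=0): fault-free g1=1, g2=1, g3=0, g4=0, g5=1 → Y1=1, Y2=1; observed Y1=1, Y2=1. Eliminates g1 stuck-at-0.
Only g2 stuck-at-1 is consistent with every test.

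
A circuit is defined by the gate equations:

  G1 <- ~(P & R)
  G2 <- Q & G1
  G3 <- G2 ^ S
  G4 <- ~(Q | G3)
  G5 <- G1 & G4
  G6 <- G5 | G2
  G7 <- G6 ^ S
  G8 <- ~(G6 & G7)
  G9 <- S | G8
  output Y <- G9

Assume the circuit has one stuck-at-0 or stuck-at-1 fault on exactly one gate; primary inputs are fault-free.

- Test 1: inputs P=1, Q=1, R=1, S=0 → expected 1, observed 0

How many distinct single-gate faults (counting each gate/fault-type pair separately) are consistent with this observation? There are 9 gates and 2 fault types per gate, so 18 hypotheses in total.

Fault-free: G1=0, G2=0, G3=0, G4=0, G5=0, G6=0, G7=0, G8=1, G9=1 → 1. Observed 0.
  G1: stuck-at-1 ✓; others ✗
  G2: stuck-at-1 ✓; others ✗
  G3: none of the 2 fault types match ✗
  G4: none of the 2 fault types match ✗
  G5: stuck-at-1 ✓; others ✗
  G6: stuck-at-1 ✓; others ✗
  G7: none of the 2 fault types match ✗
  G8: stuck-at-0 ✓; others ✗
  G9: stuck-at-0 ✓; others ✗
Consistent faults: {G1 stuck-at-1, G2 stuck-at-1, G5 stuck-at-1, G6 stuck-at-1, G8 stuck-at-0, G9 stuck-at-0} — 6 in all.

6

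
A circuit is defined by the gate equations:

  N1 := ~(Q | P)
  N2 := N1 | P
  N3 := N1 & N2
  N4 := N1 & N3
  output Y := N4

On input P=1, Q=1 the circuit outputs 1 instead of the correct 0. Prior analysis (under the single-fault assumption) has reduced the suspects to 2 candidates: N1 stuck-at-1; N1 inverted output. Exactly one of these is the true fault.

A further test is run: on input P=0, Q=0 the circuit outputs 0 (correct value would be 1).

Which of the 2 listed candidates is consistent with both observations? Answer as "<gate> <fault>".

N1 inverted output

Evaluate each candidate on input P=0, Q=0:
  N1 stuck-at-1: N1=1 [stuck-at-1], N2=1, N3=1, N4=1 → 1 — eliminated
  N1 inverted output: N1=0 [inverted output], N2=0, N3=0, N4=0 → 0 — matches
Only N1 inverted output reproduces the observed 0.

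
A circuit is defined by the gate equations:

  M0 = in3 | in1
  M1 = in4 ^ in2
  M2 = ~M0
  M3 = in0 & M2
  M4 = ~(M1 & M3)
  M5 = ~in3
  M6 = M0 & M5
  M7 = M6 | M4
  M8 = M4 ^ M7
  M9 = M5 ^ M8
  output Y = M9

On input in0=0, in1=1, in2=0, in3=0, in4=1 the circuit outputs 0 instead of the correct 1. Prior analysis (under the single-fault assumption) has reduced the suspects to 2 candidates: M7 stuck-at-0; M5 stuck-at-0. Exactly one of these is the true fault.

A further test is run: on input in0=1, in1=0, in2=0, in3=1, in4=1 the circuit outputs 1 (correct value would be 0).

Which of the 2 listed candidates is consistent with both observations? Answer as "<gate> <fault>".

M7 stuck-at-0

Evaluate each candidate on input in0=1, in1=0, in2=0, in3=1, in4=1:
  M7 stuck-at-0: M0=1, M1=1, M2=0, M3=0, M4=1, M5=0, M6=0, M7=0 [stuck-at-0], M8=1, M9=1 → 1 — matches
  M5 stuck-at-0: M0=1, M1=1, M2=0, M3=0, M4=1, M5=0 [stuck-at-0], M6=0, M7=1, M8=0, M9=0 → 0 — eliminated
Only M7 stuck-at-0 reproduces the observed 1.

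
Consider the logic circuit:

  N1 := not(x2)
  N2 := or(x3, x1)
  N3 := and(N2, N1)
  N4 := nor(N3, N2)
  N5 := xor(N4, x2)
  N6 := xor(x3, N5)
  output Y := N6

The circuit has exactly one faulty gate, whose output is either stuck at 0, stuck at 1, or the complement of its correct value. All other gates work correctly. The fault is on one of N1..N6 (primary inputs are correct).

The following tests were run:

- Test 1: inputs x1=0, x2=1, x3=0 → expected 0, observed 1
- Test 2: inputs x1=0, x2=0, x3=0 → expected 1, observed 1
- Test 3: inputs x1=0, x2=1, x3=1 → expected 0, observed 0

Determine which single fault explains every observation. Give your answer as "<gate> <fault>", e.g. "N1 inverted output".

Fault-free values for test 1 (x1=0, x2=1, x3=0): N1=0, N2=0, N3=0, N4=1, N5=0, N6=0, giving Y=0. Observed 1.
Test 1: faults giving observed 1 are {N2 stuck-at-1, N2 inverted output, N3 stuck-at-1, N3 inverted output, N4 stuck-at-0, N4 inverted output, N5 stuck-at-1, N5 inverted output, N6 stuck-at-1, N6 inverted output}.
Test 2 (x1=0, x2=0, x3=0): fault-free N1=1, N2=0, N3=0, N4=1, N5=1, N6=1 → 1; observed 1. Eliminates N2 stuck-at-1, N2 inverted output, N3 stuck-at-1, N3 inverted output, N4 stuck-at-0, N4 inverted output, N5 inverted output, N6 inverted output.
Test 3 (x1=0, x2=1, x3=1): fault-free N1=0, N2=1, N3=0, N4=0, N5=1, N6=0 → 0; observed 0. Eliminates N6 stuck-at-1.
Only N5 stuck-at-1 is consistent with every test.

N5 stuck-at-1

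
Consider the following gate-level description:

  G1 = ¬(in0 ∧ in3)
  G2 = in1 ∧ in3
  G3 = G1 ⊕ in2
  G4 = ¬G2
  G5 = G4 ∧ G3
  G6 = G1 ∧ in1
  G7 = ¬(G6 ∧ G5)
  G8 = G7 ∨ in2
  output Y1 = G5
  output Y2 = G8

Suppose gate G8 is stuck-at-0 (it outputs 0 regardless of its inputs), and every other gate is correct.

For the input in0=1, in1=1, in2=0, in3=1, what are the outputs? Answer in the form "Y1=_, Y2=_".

Propagate with G8 forced: G1=0, G2=1, G3=0, G4=0, G5=0, G6=0, G7=1, G8=0 [stuck-at-0].
So the outputs are Y1=0, Y2=0. (Without the fault they would be Y1=0, Y2=1.)

Y1=0, Y2=0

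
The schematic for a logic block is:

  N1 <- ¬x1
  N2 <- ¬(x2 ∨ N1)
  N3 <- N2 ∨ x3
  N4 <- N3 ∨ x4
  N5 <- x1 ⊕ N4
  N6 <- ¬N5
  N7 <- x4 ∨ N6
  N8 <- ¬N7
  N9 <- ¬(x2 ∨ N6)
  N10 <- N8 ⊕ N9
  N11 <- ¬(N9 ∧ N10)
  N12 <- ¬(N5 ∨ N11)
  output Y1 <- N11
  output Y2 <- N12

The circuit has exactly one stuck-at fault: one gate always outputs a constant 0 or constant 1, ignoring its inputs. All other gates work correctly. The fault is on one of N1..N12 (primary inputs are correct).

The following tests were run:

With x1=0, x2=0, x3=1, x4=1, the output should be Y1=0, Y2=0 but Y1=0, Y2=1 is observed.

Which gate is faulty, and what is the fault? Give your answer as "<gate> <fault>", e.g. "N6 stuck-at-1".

Fault-free values for test 1 (x1=0, x2=0, x3=1, x4=1): N1=1, N2=0, N3=1, N4=1, N5=1, N6=0, N7=1, N8=0, N9=1, N10=1, N11=0, N12=0, giving Y1=0, Y2=0. Observed Y1=0, Y2=1.
Test 1: faults giving observed Y1=0, Y2=1 are {N12 stuck-at-1}.
Only N12 stuck-at-1 is consistent with every test.

N12 stuck-at-1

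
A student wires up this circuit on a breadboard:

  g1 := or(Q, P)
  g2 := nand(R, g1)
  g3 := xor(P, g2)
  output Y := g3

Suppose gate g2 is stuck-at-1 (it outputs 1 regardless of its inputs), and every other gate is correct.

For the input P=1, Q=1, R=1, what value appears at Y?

Propagate with g2 forced: g1=1, g2=1 [stuck-at-1], g3=0.
So Y = 0. (Without the fault it would be 1.)

0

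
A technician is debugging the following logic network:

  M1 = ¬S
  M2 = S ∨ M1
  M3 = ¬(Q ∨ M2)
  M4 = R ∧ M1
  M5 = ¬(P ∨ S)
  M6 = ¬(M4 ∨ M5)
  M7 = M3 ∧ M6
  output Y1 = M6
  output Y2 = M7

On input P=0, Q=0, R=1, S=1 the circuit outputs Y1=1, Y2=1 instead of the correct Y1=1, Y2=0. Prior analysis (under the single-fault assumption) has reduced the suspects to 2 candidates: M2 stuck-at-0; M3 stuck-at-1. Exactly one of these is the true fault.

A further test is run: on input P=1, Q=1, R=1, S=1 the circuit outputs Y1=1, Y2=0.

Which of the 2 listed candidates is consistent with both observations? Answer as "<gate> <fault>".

Evaluate each candidate on input P=1, Q=1, R=1, S=1:
  M2 stuck-at-0: M1=0, M2=0 [stuck-at-0], M3=0, M4=0, M5=0, M6=1, M7=0 → Y1=1, Y2=0 — matches
  M3 stuck-at-1: M1=0, M2=1, M3=1 [stuck-at-1], M4=0, M5=0, M6=1, M7=1 → Y1=1, Y2=1 — eliminated
Only M2 stuck-at-0 reproduces the observed Y1=1, Y2=0.

M2 stuck-at-0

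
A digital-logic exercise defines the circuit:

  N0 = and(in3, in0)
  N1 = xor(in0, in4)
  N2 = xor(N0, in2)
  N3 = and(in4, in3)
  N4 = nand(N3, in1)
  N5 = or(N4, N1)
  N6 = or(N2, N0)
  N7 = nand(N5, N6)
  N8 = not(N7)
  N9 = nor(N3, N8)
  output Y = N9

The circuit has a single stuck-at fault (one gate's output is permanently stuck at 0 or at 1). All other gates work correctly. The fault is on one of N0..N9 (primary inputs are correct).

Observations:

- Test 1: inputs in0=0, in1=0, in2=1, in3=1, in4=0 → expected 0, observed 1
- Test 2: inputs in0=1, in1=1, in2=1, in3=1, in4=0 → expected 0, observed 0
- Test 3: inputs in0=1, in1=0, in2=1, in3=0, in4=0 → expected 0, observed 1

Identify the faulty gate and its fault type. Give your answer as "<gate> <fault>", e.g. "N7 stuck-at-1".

N2 stuck-at-0

Fault-free values for test 1 (in0=0, in1=0, in2=1, in3=1, in4=0): N0=0, N1=0, N2=1, N3=0, N4=1, N5=1, N6=1, N7=0, N8=1, N9=0, giving Y=0. Observed 1.
Test 1: faults giving observed 1 are {N2 stuck-at-0, N4 stuck-at-0, N5 stuck-at-0, N6 stuck-at-0, N7 stuck-at-1, N8 stuck-at-0, N9 stuck-at-1}.
Test 2 (in0=1, in1=1, in2=1, in3=1, in4=0): fault-free N0=1, N1=1, N2=0, N3=0, N4=1, N5=1, N6=1, N7=0, N8=1, N9=0 → 0; observed 0. Eliminates N5 stuck-at-0, N6 stuck-at-0, N7 stuck-at-1, N8 stuck-at-0, N9 stuck-at-1.
Test 3 (in0=1, in1=0, in2=1, in3=0, in4=0): fault-free N0=0, N1=1, N2=1, N3=0, N4=1, N5=1, N6=1, N7=0, N8=1, N9=0 → 0; observed 1. Eliminates N4 stuck-at-0.
Only N2 stuck-at-0 is consistent with every test.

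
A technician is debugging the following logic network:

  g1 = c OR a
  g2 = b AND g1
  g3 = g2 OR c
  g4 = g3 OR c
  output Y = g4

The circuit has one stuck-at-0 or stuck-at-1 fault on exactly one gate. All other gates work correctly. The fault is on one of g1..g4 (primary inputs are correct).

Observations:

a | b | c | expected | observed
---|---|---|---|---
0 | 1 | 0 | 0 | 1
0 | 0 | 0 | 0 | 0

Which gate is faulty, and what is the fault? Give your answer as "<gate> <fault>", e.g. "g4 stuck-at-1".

Fault-free values for test 1 (a=0, b=1, c=0): g1=0, g2=0, g3=0, g4=0, giving Y=0. Observed 1.
Test 1: faults giving observed 1 are {g1 stuck-at-1, g2 stuck-at-1, g3 stuck-at-1, g4 stuck-at-1}.
Test 2 (a=0, b=0, c=0): fault-free g1=0, g2=0, g3=0, g4=0 → 0; observed 0. Eliminates g2 stuck-at-1, g3 stuck-at-1, g4 stuck-at-1.
Only g1 stuck-at-1 is consistent with every test.

g1 stuck-at-1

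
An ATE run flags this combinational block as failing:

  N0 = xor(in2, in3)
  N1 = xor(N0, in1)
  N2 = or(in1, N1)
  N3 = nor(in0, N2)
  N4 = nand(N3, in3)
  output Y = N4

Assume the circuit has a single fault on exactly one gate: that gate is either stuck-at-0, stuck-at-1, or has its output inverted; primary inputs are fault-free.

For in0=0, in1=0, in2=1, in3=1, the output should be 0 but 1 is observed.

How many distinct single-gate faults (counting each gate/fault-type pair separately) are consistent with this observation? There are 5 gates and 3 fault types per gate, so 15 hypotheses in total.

10

Fault-free: N0=0, N1=0, N2=0, N3=1, N4=0 → 0. Observed 1.
  N0: stuck-at-1, inverted output ✓; others ✗
  N1: stuck-at-1, inverted output ✓; others ✗
  N2: stuck-at-1, inverted output ✓; others ✗
  N3: stuck-at-0, inverted output ✓; others ✗
  N4: stuck-at-1, inverted output ✓; others ✗
Consistent faults: {N0 stuck-at-1, N0 inverted output, N1 stuck-at-1, N1 inverted output, N2 stuck-at-1, N2 inverted output, N3 stuck-at-0, N3 inverted output, N4 stuck-at-1, N4 inverted output} — 10 in all.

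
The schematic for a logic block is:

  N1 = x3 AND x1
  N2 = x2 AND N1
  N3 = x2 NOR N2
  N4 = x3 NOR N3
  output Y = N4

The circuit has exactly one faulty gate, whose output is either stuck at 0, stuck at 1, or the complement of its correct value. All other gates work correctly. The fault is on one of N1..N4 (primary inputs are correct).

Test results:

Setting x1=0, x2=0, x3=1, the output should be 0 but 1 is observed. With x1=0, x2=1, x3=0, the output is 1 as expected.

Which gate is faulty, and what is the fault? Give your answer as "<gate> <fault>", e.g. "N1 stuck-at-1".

Fault-free values for test 1 (x1=0, x2=0, x3=1): N1=0, N2=0, N3=1, N4=0, giving Y=0. Observed 1.
Test 1: faults giving observed 1 are {N4 stuck-at-1, N4 inverted output}.
Test 2 (x1=0, x2=1, x3=0): fault-free N1=0, N2=0, N3=0, N4=1 → 1; observed 1. Eliminates N4 inverted output.
Only N4 stuck-at-1 is consistent with every test.

N4 stuck-at-1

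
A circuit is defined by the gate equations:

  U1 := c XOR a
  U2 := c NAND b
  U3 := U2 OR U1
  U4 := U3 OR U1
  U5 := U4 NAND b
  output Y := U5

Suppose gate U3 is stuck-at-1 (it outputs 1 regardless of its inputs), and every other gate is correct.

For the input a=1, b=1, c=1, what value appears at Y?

0

Propagate with U3 forced: U1=0, U2=0, U3=1 [stuck-at-1], U4=1, U5=0.
So Y = 0. (Without the fault it would be 1.)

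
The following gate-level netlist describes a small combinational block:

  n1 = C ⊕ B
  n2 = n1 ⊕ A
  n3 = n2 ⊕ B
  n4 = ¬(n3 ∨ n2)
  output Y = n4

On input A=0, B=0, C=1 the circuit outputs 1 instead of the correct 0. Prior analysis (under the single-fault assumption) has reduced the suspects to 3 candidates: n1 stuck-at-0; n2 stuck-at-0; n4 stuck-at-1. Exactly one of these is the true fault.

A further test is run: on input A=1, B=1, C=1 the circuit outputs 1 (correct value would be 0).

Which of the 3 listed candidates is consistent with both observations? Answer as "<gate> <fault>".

Evaluate each candidate on input A=1, B=1, C=1:
  n1 stuck-at-0: n1=0 [stuck-at-0], n2=1, n3=0, n4=0 → 0 — eliminated
  n2 stuck-at-0: n1=0, n2=0 [stuck-at-0], n3=1, n4=0 → 0 — eliminated
  n4 stuck-at-1: n1=0, n2=1, n3=0, n4=1 [stuck-at-1] → 1 — matches
Only n4 stuck-at-1 reproduces the observed 1.

n4 stuck-at-1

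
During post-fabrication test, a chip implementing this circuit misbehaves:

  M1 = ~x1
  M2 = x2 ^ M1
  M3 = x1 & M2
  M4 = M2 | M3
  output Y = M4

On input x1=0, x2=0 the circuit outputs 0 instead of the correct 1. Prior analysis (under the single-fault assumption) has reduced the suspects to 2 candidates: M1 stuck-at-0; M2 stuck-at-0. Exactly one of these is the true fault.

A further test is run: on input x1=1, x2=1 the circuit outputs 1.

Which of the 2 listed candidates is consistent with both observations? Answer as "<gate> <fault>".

Evaluate each candidate on input x1=1, x2=1:
  M1 stuck-at-0: M1=0 [stuck-at-0], M2=1, M3=1, M4=1 → 1 — matches
  M2 stuck-at-0: M1=0, M2=0 [stuck-at-0], M3=0, M4=0 → 0 — eliminated
Only M1 stuck-at-0 reproduces the observed 1.

M1 stuck-at-0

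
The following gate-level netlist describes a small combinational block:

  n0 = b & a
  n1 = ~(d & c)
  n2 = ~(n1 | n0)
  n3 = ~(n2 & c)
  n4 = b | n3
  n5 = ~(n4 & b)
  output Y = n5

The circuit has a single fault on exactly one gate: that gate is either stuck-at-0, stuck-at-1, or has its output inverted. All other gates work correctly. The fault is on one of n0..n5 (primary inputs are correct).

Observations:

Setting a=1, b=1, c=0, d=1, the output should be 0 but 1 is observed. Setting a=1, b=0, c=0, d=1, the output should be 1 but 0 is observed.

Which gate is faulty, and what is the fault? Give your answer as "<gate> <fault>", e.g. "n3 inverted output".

n5 inverted output

Fault-free values for test 1 (a=1, b=1, c=0, d=1): n0=1, n1=1, n2=0, n3=1, n4=1, n5=0, giving Y=0. Observed 1.
Test 1: faults giving observed 1 are {n4 stuck-at-0, n4 inverted output, n5 stuck-at-1, n5 inverted output}.
Test 2 (a=1, b=0, c=0, d=1): fault-free n0=0, n1=1, n2=0, n3=1, n4=1, n5=1 → 1; observed 0. Eliminates n4 stuck-at-0, n4 inverted output, n5 stuck-at-1.
Only n5 inverted output is consistent with every test.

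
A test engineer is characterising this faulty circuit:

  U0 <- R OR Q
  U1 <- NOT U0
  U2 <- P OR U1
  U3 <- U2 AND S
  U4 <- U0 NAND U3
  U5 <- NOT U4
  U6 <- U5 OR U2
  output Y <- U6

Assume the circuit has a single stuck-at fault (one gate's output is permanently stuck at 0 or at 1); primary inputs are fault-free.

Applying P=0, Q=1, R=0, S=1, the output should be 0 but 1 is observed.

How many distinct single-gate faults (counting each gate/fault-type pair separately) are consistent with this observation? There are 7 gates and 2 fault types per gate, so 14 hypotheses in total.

Fault-free: U0=1, U1=0, U2=0, U3=0, U4=1, U5=0, U6=0 → 0. Observed 1.
  U0 stuck-at-0: output 1 ✓
  U0 stuck-at-1: output 0 ✗
  U1 stuck-at-0: output 0 ✗
  U1 stuck-at-1: output 1 ✓
  U2 stuck-at-0: output 0 ✗
  U2 stuck-at-1: output 1 ✓
  U3 stuck-at-0: output 0 ✗
  U3 stuck-at-1: output 1 ✓
  U4 stuck-at-0: output 1 ✓
  U4 stuck-at-1: output 0 ✗
  U5 stuck-at-0: output 0 ✗
  U5 stuck-at-1: output 1 ✓
  U6 stuck-at-0: output 0 ✗
  U6 stuck-at-1: output 1 ✓
Consistent faults: {U0 stuck-at-0, U1 stuck-at-1, U2 stuck-at-1, U3 stuck-at-1, U4 stuck-at-0, U5 stuck-at-1, U6 stuck-at-1} — 7 in all.

7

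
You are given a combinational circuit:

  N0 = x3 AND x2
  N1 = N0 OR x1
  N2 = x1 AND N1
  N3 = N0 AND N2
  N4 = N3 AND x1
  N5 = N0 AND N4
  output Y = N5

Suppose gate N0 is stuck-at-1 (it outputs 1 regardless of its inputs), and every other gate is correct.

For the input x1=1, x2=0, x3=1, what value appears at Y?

Propagate with N0 forced: N0=1 [stuck-at-1], N1=1, N2=1, N3=1, N4=1, N5=1.
So Y = 1. (Without the fault it would be 0.)

1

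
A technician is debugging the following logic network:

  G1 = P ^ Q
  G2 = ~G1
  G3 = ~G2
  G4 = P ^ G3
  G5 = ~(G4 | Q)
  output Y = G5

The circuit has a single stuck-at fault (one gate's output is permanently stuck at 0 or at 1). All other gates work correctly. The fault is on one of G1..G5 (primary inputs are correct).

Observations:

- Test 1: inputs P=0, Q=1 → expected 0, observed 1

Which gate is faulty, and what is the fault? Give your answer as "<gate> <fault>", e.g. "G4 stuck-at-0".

Fault-free values for test 1 (P=0, Q=1): G1=1, G2=0, G3=1, G4=1, G5=0, giving Y=0. Observed 1.
Test 1: faults giving observed 1 are {G5 stuck-at-1}.
Only G5 stuck-at-1 is consistent with every test.

G5 stuck-at-1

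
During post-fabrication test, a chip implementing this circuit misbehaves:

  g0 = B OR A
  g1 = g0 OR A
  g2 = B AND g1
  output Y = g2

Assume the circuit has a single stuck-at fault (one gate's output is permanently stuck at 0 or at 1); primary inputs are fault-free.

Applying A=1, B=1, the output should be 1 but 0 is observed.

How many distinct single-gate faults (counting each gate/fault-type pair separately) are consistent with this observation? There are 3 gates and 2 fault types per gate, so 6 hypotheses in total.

Fault-free: g0=1, g1=1, g2=1 → 1. Observed 0.
  g0 stuck-at-0: output 1 ✗
  g0 stuck-at-1: output 1 ✗
  g1 stuck-at-0: output 0 ✓
  g1 stuck-at-1: output 1 ✗
  g2 stuck-at-0: output 0 ✓
  g2 stuck-at-1: output 1 ✗
Consistent faults: {g1 stuck-at-0, g2 stuck-at-0} — 2 in all.

2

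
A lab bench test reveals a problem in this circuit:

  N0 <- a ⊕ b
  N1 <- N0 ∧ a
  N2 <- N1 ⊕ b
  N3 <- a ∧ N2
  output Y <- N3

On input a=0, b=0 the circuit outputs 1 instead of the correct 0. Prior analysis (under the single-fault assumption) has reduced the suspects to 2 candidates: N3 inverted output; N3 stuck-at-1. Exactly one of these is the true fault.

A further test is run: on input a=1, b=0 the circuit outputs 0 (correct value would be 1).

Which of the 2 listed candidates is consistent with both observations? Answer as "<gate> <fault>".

Evaluate each candidate on input a=1, b=0:
  N3 inverted output: N0=1, N1=1, N2=1, N3=0 [inverted output] → 0 — matches
  N3 stuck-at-1: N0=1, N1=1, N2=1, N3=1 [stuck-at-1] → 1 — eliminated
Only N3 inverted output reproduces the observed 0.

N3 inverted output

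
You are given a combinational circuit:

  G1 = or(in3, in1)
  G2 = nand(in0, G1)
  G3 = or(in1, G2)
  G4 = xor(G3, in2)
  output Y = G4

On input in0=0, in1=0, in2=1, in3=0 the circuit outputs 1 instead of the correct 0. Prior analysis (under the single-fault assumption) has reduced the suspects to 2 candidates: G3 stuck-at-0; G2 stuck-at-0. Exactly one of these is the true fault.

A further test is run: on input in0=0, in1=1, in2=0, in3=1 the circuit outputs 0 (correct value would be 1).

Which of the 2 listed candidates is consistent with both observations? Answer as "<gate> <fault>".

Evaluate each candidate on input in0=0, in1=1, in2=0, in3=1:
  G3 stuck-at-0: G1=1, G2=1, G3=0 [stuck-at-0], G4=0 → 0 — matches
  G2 stuck-at-0: G1=1, G2=0 [stuck-at-0], G3=1, G4=1 → 1 — eliminated
Only G3 stuck-at-0 reproduces the observed 0.

G3 stuck-at-0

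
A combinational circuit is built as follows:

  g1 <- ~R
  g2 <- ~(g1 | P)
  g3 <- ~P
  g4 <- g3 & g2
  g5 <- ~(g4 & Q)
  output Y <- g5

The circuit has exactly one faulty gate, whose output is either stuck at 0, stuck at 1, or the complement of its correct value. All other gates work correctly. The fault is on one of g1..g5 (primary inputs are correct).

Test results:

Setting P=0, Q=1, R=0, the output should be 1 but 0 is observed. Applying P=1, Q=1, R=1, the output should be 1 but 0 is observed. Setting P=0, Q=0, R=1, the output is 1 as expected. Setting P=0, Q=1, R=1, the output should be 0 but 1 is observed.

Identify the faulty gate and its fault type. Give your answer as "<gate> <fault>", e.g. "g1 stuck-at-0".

Fault-free values for test 1 (P=0, Q=1, R=0): g1=1, g2=0, g3=1, g4=0, g5=1, giving Y=1. Observed 0.
Test 1: faults giving observed 0 are {g1 stuck-at-0, g1 inverted output, g2 stuck-at-1, g2 inverted output, g4 stuck-at-1, g4 inverted output, g5 stuck-at-0, g5 inverted output}.
Test 2 (P=1, Q=1, R=1): fault-free g1=0, g2=0, g3=0, g4=0, g5=1 → 1; observed 0. Eliminates g1 stuck-at-0, g1 inverted output, g2 stuck-at-1, g2 inverted output.
Test 3 (P=0, Q=0, R=1): fault-free g1=0, g2=1, g3=1, g4=1, g5=1 → 1; observed 1. Eliminates g5 stuck-at-0, g5 inverted output.
Test 4 (P=0, Q=1, R=1): fault-free g1=0, g2=1, g3=1, g4=1, g5=0 → 0; observed 1. Eliminates g4 stuck-at-1.
Only g4 inverted output is consistent with every test.

g4 inverted output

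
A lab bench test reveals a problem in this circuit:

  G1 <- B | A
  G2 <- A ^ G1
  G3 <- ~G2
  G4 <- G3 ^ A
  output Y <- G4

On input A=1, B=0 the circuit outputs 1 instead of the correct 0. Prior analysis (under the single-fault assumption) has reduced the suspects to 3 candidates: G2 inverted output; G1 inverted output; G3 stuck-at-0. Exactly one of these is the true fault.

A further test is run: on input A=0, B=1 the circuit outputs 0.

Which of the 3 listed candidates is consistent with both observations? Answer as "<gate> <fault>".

G3 stuck-at-0

Evaluate each candidate on input A=0, B=1:
  G2 inverted output: G1=1, G2=0 [inverted output], G3=1, G4=1 → 1 — eliminated
  G1 inverted output: G1=0 [inverted output], G2=0, G3=1, G4=1 → 1 — eliminated
  G3 stuck-at-0: G1=1, G2=1, G3=0 [stuck-at-0], G4=0 → 0 — matches
Only G3 stuck-at-0 reproduces the observed 0.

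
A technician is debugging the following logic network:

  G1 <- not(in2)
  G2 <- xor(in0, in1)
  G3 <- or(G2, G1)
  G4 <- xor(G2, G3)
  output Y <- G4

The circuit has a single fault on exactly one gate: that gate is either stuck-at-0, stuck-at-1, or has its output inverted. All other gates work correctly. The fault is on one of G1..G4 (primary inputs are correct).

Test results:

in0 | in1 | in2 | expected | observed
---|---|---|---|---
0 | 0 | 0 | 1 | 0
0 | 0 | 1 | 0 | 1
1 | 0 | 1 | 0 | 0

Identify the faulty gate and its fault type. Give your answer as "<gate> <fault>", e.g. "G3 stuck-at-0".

Fault-free values for test 1 (in0=0, in1=0, in2=0): G1=1, G2=0, G3=1, G4=1, giving Y=1. Observed 0.
Test 1: faults giving observed 0 are {G1 stuck-at-0, G1 inverted output, G2 stuck-at-1, G2 inverted output, G3 stuck-at-0, G3 inverted output, G4 stuck-at-0, G4 inverted output}.
Test 2 (in0=0, in1=0, in2=1): fault-free G1=0, G2=0, G3=0, G4=0 → 0; observed 1. Eliminates G1 stuck-at-0, G2 stuck-at-1, G2 inverted output, G3 stuck-at-0, G4 stuck-at-0.
Test 3 (in0=1, in1=0, in2=1): fault-free G1=0, G2=1, G3=1, G4=0 → 0; observed 0. Eliminates G3 inverted output, G4 inverted output.
Only G1 inverted output is consistent with every test.

G1 inverted output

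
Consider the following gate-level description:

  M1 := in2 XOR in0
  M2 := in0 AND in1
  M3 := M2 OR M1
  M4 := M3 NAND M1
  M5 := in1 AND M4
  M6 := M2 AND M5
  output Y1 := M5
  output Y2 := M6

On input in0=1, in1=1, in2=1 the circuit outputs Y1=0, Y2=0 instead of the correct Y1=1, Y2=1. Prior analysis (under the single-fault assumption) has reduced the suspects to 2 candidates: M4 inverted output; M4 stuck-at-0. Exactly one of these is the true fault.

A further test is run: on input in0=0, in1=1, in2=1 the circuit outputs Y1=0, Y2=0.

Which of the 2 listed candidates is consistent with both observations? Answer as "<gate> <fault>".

M4 stuck-at-0

Evaluate each candidate on input in0=0, in1=1, in2=1:
  M4 inverted output: M1=1, M2=0, M3=1, M4=1 [inverted output], M5=1, M6=0 → Y1=1, Y2=0 — eliminated
  M4 stuck-at-0: M1=1, M2=0, M3=1, M4=0 [stuck-at-0], M5=0, M6=0 → Y1=0, Y2=0 — matches
Only M4 stuck-at-0 reproduces the observed Y1=0, Y2=0.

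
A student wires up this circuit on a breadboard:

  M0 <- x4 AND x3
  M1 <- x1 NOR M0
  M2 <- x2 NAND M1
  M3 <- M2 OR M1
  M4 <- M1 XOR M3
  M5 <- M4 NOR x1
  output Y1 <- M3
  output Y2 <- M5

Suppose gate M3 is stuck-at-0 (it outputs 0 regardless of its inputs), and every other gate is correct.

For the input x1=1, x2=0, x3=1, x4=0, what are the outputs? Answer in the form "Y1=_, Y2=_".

Propagate with M3 forced: M0=0, M1=0, M2=1, M3=0 [stuck-at-0], M4=0, M5=0.
So the outputs are Y1=0, Y2=0. (Without the fault they would be Y1=1, Y2=0.)

Y1=0, Y2=0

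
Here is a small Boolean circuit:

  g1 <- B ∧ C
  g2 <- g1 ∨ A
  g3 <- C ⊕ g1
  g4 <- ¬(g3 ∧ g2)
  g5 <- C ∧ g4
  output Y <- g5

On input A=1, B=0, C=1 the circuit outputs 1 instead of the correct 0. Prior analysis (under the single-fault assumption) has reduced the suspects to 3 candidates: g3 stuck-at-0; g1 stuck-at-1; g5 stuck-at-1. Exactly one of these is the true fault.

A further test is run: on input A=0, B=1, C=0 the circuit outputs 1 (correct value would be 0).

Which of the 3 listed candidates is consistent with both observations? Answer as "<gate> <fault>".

g5 stuck-at-1

Evaluate each candidate on input A=0, B=1, C=0:
  g3 stuck-at-0: g1=0, g2=0, g3=0 [stuck-at-0], g4=1, g5=0 → 0 — eliminated
  g1 stuck-at-1: g1=1 [stuck-at-1], g2=1, g3=1, g4=0, g5=0 → 0 — eliminated
  g5 stuck-at-1: g1=0, g2=0, g3=0, g4=1, g5=1 [stuck-at-1] → 1 — matches
Only g5 stuck-at-1 reproduces the observed 1.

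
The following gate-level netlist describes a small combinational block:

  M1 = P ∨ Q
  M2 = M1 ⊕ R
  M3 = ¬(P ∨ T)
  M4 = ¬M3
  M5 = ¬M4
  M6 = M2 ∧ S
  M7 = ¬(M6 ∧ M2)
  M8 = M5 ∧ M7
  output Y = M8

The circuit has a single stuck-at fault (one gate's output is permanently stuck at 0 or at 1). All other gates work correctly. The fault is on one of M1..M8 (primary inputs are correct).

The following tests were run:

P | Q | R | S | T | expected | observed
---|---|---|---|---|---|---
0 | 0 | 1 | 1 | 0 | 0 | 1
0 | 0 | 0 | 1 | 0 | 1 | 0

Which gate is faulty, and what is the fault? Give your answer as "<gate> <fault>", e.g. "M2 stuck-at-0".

M1 stuck-at-1

Fault-free values for test 1 (P=0, Q=0, R=1, S=1, T=0): M1=0, M2=1, M3=1, M4=0, M5=1, M6=1, M7=0, M8=0, giving Y=0. Observed 1.
Test 1: faults giving observed 1 are {M1 stuck-at-1, M2 stuck-at-0, M6 stuck-at-0, M7 stuck-at-1, M8 stuck-at-1}.
Test 2 (P=0, Q=0, R=0, S=1, T=0): fault-free M1=0, M2=0, M3=1, M4=0, M5=1, M6=0, M7=1, M8=1 → 1; observed 0. Eliminates M2 stuck-at-0, M6 stuck-at-0, M7 stuck-at-1, M8 stuck-at-1.
Only M1 stuck-at-1 is consistent with every test.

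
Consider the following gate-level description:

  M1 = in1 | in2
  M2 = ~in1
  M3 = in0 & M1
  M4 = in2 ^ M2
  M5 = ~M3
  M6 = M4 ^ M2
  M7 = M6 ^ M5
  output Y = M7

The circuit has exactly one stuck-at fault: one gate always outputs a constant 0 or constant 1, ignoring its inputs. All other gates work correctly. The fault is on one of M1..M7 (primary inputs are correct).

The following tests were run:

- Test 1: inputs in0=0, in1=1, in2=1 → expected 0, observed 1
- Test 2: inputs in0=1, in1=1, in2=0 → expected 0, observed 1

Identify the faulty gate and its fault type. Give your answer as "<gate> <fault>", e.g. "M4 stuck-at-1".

M7 stuck-at-1

Fault-free values for test 1 (in0=0, in1=1, in2=1): M1=1, M2=0, M3=0, M4=1, M5=1, M6=1, M7=0, giving Y=0. Observed 1.
Test 1: faults giving observed 1 are {M3 stuck-at-1, M4 stuck-at-0, M5 stuck-at-0, M6 stuck-at-0, M7 stuck-at-1}.
Test 2 (in0=1, in1=1, in2=0): fault-free M1=1, M2=0, M3=1, M4=0, M5=0, M6=0, M7=0 → 0; observed 1. Eliminates M3 stuck-at-1, M4 stuck-at-0, M5 stuck-at-0, M6 stuck-at-0.
Only M7 stuck-at-1 is consistent with every test.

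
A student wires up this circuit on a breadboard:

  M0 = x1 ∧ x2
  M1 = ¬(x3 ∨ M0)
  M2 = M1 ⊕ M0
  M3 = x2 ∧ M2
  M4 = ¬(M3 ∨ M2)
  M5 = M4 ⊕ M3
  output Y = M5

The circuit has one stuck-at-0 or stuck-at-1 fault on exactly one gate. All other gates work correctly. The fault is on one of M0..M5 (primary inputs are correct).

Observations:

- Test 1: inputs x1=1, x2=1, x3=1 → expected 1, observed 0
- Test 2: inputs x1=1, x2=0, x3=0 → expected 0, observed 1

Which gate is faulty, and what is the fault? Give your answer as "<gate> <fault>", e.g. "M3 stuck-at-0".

Fault-free values for test 1 (x1=1, x2=1, x3=1): M0=1, M1=0, M2=1, M3=1, M4=0, M5=1, giving Y=1. Observed 0.
Test 1: faults giving observed 0 are {M3 stuck-at-0, M4 stuck-at-1, M5 stuck-at-0}.
Test 2 (x1=1, x2=0, x3=0): fault-free M0=0, M1=1, M2=1, M3=0, M4=0, M5=0 → 0; observed 1. Eliminates M3 stuck-at-0, M5 stuck-at-0.
Only M4 stuck-at-1 is consistent with every test.

M4 stuck-at-1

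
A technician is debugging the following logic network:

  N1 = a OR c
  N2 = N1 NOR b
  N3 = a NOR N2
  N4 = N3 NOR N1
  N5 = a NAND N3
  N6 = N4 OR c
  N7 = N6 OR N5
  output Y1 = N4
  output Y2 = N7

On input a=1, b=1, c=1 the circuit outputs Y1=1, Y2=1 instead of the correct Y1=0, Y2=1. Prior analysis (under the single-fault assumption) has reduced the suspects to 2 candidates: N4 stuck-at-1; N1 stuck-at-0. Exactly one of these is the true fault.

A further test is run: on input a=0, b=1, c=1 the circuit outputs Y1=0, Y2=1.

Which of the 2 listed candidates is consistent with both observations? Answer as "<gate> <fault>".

Evaluate each candidate on input a=0, b=1, c=1:
  N4 stuck-at-1: N1=1, N2=0, N3=1, N4=1 [stuck-at-1], N5=1, N6=1, N7=1 → Y1=1, Y2=1 — eliminated
  N1 stuck-at-0: N1=0 [stuck-at-0], N2=0, N3=1, N4=0, N5=1, N6=1, N7=1 → Y1=0, Y2=1 — matches
Only N1 stuck-at-0 reproduces the observed Y1=0, Y2=1.

N1 stuck-at-0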